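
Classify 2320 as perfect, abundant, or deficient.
abundant

Proper divisors of 2320: sum = 1 + 2 + 4 + 5 + 8 + 10 + 16 + 20 + ... + 290 + 464 + 580 + 1160 (19 divisors) = 3260
Since 3260 > 2320, 2320 is abundant.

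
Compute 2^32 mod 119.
18

Repeated squaring. Binary of 32 = 100000.
2^1 ≡ 2 (mod 119); 2^2 ≡ 4 (mod 119); 2^4 ≡ 16 (mod 119); 2^8 ≡ 18 (mod 119); 2^16 ≡ 86 (mod 119); 2^32 ≡ 18 (mod 119)
2^32 = 2^32 ≡ 18 (mod 119)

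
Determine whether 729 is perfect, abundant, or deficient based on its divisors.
deficient

Proper divisors of 729: sum = 1 + 3 + 9 + 27 + 81 + 243 = 364
Since 364 < 729, 729 is deficient.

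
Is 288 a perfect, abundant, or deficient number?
abundant

Proper divisors of 288: sum = 1 + 2 + 3 + 4 + 6 + 8 + 9 + 12 + ... + 48 + 72 + 96 + 144 (17 divisors) = 531
Since 531 > 288, 288 is abundant.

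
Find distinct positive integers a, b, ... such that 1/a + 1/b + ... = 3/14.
1/5 + 1/70

Greedy algorithm:
3/14: ceiling(14/3) = 5, use 1/5
1/70: ceiling(70/1) = 70, use 1/70
Result: 3/14 = 1/5 + 1/70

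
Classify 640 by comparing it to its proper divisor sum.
abundant

Proper divisors of 640: sum = 1 + 2 + 4 + 5 + 8 + 10 + 16 + 20 + 32 + 40 + 64 + 80 + 128 + 160 + 320 = 890
Since 890 > 640, 640 is abundant.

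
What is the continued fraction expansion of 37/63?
[0; 1, 1, 2, 2, 1, 3]

Euclidean algorithm steps:
37 = 0 × 63 + 37
63 = 1 × 37 + 26
37 = 1 × 26 + 11
26 = 2 × 11 + 4
11 = 2 × 4 + 3
4 = 1 × 3 + 1
3 = 3 × 1 + 0
Continued fraction: [0; 1, 1, 2, 2, 1, 3]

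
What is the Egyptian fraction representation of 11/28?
1/3 + 1/17 + 1/1428

Greedy algorithm:
11/28: ceiling(28/11) = 3, use 1/3
5/84: ceiling(84/5) = 17, use 1/17
1/1428: ceiling(1428/1) = 1428, use 1/1428
Result: 11/28 = 1/3 + 1/17 + 1/1428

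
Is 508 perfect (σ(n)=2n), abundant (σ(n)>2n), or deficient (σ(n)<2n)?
deficient

Proper divisors of 508: sum = 1 + 2 + 4 + 127 + 254 = 388
Since 388 < 508, 508 is deficient.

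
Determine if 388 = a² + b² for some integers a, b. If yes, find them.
8² + 18² (a=8, b=18)

Factorization: 388 = 2^2 × 97
By Fermat: n is sum of two squares iff every prime p ≡ 3 (mod 4) appears to even power.
All primes ≡ 3 (mod 4) appear to even power.
Search a = 0, 1, 2, … for 388 - a² a perfect square: first hit at a = 8: 388 - 64 = 324 = 18².
388 = 8² + 18² = 64 + 324 ✓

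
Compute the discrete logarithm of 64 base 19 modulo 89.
48

Baby-step giant-step with step n = ⌈√89⌉ = 10.
Baby steps 19^j mod 89 (j:value) for j=0..9: 0:1, 1:19, 2:5, 3:6, 4:25, 5:30, 6:36, 7:61, 8:2, 9:38.
Giant-step multiplier: 19^(-10) ≡ 19^(88-10) = 19^78 ≡ 9 (mod 89).
Giant steps γ_i = 64·9^i mod 89: γ_0=64, γ_1=42, γ_2=22, γ_3=20, γ_4=2 (in table at j=8).
x = i·n + j = 4·10 + 8 = 48.
Check: 19^48 ≡ 64 (mod 89).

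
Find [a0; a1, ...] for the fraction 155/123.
[1; 3, 1, 5, 2, 2]

Euclidean algorithm steps:
155 = 1 × 123 + 32
123 = 3 × 32 + 27
32 = 1 × 27 + 5
27 = 5 × 5 + 2
5 = 2 × 2 + 1
2 = 2 × 1 + 0
Continued fraction: [1; 3, 1, 5, 2, 2]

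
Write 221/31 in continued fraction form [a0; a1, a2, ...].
[7; 7, 1, 3]

Euclidean algorithm steps:
221 = 7 × 31 + 4
31 = 7 × 4 + 3
4 = 1 × 3 + 1
3 = 3 × 1 + 0
Continued fraction: [7; 7, 1, 3]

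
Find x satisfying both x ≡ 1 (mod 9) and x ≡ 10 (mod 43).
10

Using Chinese Remainder Theorem:
M = 9 × 43 = 387
M1 = 43, M2 = 9
y1 = 43^(-1) mod 9 = 4
y2 = 9^(-1) mod 43 = 24
x = (1×43×4 + 10×9×24) mod 387 = 10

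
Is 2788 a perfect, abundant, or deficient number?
deficient

Proper divisors of 2788: sum = 1 + 2 + 4 + 17 + 34 + 41 + 68 + 82 + 164 + 697 + 1394 = 2504
Since 2504 < 2788, 2788 is deficient.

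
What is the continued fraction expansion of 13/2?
[6; 2]

Euclidean algorithm steps:
13 = 6 × 2 + 1
2 = 2 × 1 + 0
Continued fraction: [6; 2]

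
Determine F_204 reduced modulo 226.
188

Matrix identity: Q^n = [[F_(n+1), F_n], [F_n, F_(n-1)]] with Q = [[1,1],[1,0]].
n = 204 = 11001100₂. Square-and-multiply, entries mod 226:
Q^1 = [[1,1],[1,0]]
Q^3 = (Q^1)²·Q = [[3,2],[2,1]]
Q^6 = (Q^3)² = [[13,8],[8,5]]
Q^12 = (Q^6)² = [[7,144],[144,89]]
Q^25 = (Q^12)²·Q = [[31,219],[219,38]]
Q^51 = (Q^25)²·Q = [[75,106],[106,195]]
Q^102 = (Q^51)² = [[137,144],[144,219]]
Q^204 = (Q^102)² = [[181,188],[188,219]]
F_204 mod 226 = Q^204[0][1] = 188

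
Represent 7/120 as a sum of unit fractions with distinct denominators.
1/18 + 1/360

Greedy algorithm:
7/120: ceiling(120/7) = 18, use 1/18
1/360: ceiling(360/1) = 360, use 1/360
Result: 7/120 = 1/18 + 1/360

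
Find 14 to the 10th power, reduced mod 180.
76

Repeated squaring. Binary of 10 = 1010.
14^1 ≡ 14 (mod 180); 14^2 ≡ 16 (mod 180); 14^4 ≡ 76 (mod 180); 14^8 ≡ 16 (mod 180)
14^10 = 14^2 × 14^8 ≡ 76 (mod 180)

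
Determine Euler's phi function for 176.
80

176 = 2^4 × 11
φ(n) = n × ∏(1 - 1/p) for each prime p dividing n
φ(176) = 176 × (1 - 1/2) × (1 - 1/11) = 80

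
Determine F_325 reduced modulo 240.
185

Matrix identity: Q^n = [[F_(n+1), F_n], [F_n, F_(n-1)]] with Q = [[1,1],[1,0]].
n = 325 = 101000101₂. Square-and-multiply, entries mod 240:
Q^1 = [[1,1],[1,0]]
Q^2 = (Q^1)² = [[2,1],[1,1]]
Q^5 = (Q^2)²·Q = [[8,5],[5,3]]
Q^10 = (Q^5)² = [[89,55],[55,34]]
Q^20 = (Q^10)² = [[146,45],[45,101]]
Q^40 = (Q^20)² = [[61,75],[75,226]]
Q^81 = (Q^40)²·Q = [[151,226],[226,165]]
Q^162 = (Q^81)² = [[197,136],[136,61]]
Q^325 = (Q^162)²·Q = [[233,185],[185,48]]
F_325 mod 240 = Q^325[0][1] = 185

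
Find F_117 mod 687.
2

Matrix identity: Q^n = [[F_(n+1), F_n], [F_n, F_(n-1)]] with Q = [[1,1],[1,0]].
n = 117 = 1110101₂. Square-and-multiply, entries mod 687:
Q^1 = [[1,1],[1,0]]
Q^3 = (Q^1)²·Q = [[3,2],[2,1]]
Q^7 = (Q^3)²·Q = [[21,13],[13,8]]
Q^14 = (Q^7)² = [[610,377],[377,233]]
Q^29 = (Q^14)²·Q = [[83,353],[353,417]]
Q^58 = (Q^29)² = [[281,628],[628,340]]
Q^117 = (Q^58)²·Q = [[461,2],[2,459]]
F_117 mod 687 = Q^117[0][1] = 2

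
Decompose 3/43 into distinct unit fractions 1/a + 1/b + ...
1/15 + 1/323 + 1/208335

Greedy algorithm:
3/43: ceiling(43/3) = 15, use 1/15
2/645: ceiling(645/2) = 323, use 1/323
1/208335: ceiling(208335/1) = 208335, use 1/208335
Result: 3/43 = 1/15 + 1/323 + 1/208335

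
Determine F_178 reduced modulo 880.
439

Matrix identity: Q^n = [[F_(n+1), F_n], [F_n, F_(n-1)]] with Q = [[1,1],[1,0]].
n = 178 = 10110010₂. Square-and-multiply, entries mod 880:
Q^1 = [[1,1],[1,0]]
Q^2 = (Q^1)² = [[2,1],[1,1]]
Q^5 = (Q^2)²·Q = [[8,5],[5,3]]
Q^11 = (Q^5)²·Q = [[144,89],[89,55]]
Q^22 = (Q^11)² = [[497,111],[111,386]]
Q^44 = (Q^22)² = [[610,333],[333,277]]
Q^89 = (Q^44)²·Q = [[440,749],[749,571]]
Q^178 = (Q^89)² = [[441,439],[439,2]]
F_178 mod 880 = Q^178[0][1] = 439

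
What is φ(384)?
128

384 = 2^7 × 3
φ(n) = n × ∏(1 - 1/p) for each prime p dividing n
φ(384) = 384 × (1 - 1/2) × (1 - 1/3) = 128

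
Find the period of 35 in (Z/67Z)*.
33

67 is prime, so ord(35) divides φ(67) = 66.
Divisors of 66: 1, 2, 3, 6, 11, 22, 33, 66.
Repeated squaring: 35^1 ≡ 35, 35^2 ≡ 19, 35^4 ≡ 26, 35^8 ≡ 6, 35^16 ≡ 36, 35^32 ≡ 23, 35^64 ≡ 60 (mod 67).
Test 35^d mod 67 for each divisor d in increasing order:
35^1 ≡ 35
35^2 ≡ 19
35^3 = 35^2·35^1 ≡ 62
35^6 = 35^4·35^2 ≡ 25
35^11 = 35^8·35^2·35^1 ≡ 37
35^22 = 35^16·35^4·35^2 ≡ 29
35^33 = 35^32·35^1 ≡ 1  ← first divisor giving 1
The order is 33.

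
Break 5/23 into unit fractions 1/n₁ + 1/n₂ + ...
1/5 + 1/58 + 1/6670

Greedy algorithm:
5/23: ceiling(23/5) = 5, use 1/5
2/115: ceiling(115/2) = 58, use 1/58
1/6670: ceiling(6670/1) = 6670, use 1/6670
Result: 5/23 = 1/5 + 1/58 + 1/6670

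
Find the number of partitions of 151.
45060624582

p(n) counts ways to write n as a sum of positive integers (order ignored).
Euler's pentagonal recurrence: p(k) = p(k-1) + p(k-2) - p(k-5) - p(k-7) + p(k-12) + p(k-15) - ... (offsets j(3j∓1)/2, signs ++--, p(0)=1, p(<0)=0).
DP table for k = 0..150: p(0)=1, p(1)=1, p(2)=2, p(3)=3, p(4)=5, p(5)=7, p(6)=11, p(7)=15, p(8)=22, p(9)=30, p(10)=42, p(11)=56, p(12)=77, p(13)=101, p(14)=135, p(15)=176, p(16)=231, p(17)=297, p(18)=385, p(19)=490, p(20)=627, p(21)=792, p(22)=1002, p(23)=1255, p(24)=1575, p(25)=1958, p(26)=2436, p(27)=3010, p(28)=3718, p(29)=4565, p(30)=5604, p(31)=6842, p(32)=8349, p(33)=10143, p(34)=12310, p(35)=14883, p(36)=17977, p(37)=21637, p(38)=26015, p(39)=31185, p(40)=37338, p(41)=44583, p(42)=53174, p(43)=63261, p(44)=75175, p(45)=89134, p(46)=105558, p(47)=124754, p(48)=147273, p(49)=173525, p(50)=204226, p(51)=239943, p(52)=281589, p(53)=329931, p(54)=386155, p(55)=451276, p(56)=526823, p(57)=614154, p(58)=715220, p(59)=831820, p(60)=966467, p(61)=1121505, p(62)=1300156, p(63)=1505499, p(64)=1741630, p(65)=2012558, p(66)=2323520, p(67)=2679689, p(68)=3087735, p(69)=3554345, p(70)=4087968, p(71)=4697205, p(72)=5392783, p(73)=6185689, p(74)=7089500, p(75)=8118264, p(76)=9289091, p(77)=10619863, p(78)=12132164, p(79)=13848650, p(80)=15796476, p(81)=18004327, p(82)=20506255, p(83)=23338469, p(84)=26543660, p(85)=30167357, p(86)=34262962, p(87)=38887673, p(88)=44108109, p(89)=49995925, p(90)=56634173, p(91)=64112359, p(92)=72533807, p(93)=82010177, p(94)=92669720, p(95)=104651419, p(96)=118114304, p(97)=133230930, p(98)=150198136, p(99)=169229875, p(100)=190569292, p(101)=214481126, p(102)=241265379, p(103)=271248950, p(104)=304801365, p(105)=342325709, p(106)=384276336, p(107)=431149389, p(108)=483502844, p(109)=541946240, p(110)=607163746, p(111)=679903203, p(112)=761002156, p(113)=851376628, p(114)=952050665, p(115)=1064144451, p(116)=1188908248, p(117)=1327710076, p(118)=1482074143, p(119)=1653668665, p(120)=1844349560, p(121)=2056148051, p(122)=2291320912, p(123)=2552338241, p(124)=2841940500, p(125)=3163127352, p(126)=3519222692, p(127)=3913864295, p(128)=4351078600, p(129)=4835271870, p(130)=5371315400, p(131)=5964539504, p(132)=6620830889, p(133)=7346629512, p(134)=8149040695, p(135)=9035836076, p(136)=10015581680, p(137)=11097645016, p(138)=12292341831, p(139)=13610949895, p(140)=15065878135, p(141)=16670689208, p(142)=18440293320, p(143)=20390982757, p(144)=22540654445, p(145)=24908858009, p(146)=27517052599, p(147)=30388671978, p(148)=33549419497, p(149)=37027355200, p(150)=40853235313.
Final step: p(151) = p(150) + p(149) - p(146) - p(144) + p(139) + p(136) - p(129) - p(125) + p(116) + p(111) - p(100) - p(94) + p(81) + p(74) - p(59) - p(51) + p(34) + p(25) - p(6)
= 40853235313 + 37027355200 - 27517052599 - 22540654445 + 13610949895 + 10015581680 - 4835271870 - 3163127352 + 1188908248 + 679903203 - 190569292 - 92669720 + 18004327 + 7089500 - 831820 - 239943 + 12310 + 1958 - 11
= 45060624582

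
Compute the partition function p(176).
476715857290

p(n) counts ways to write n as a sum of positive integers (order ignored).
Euler's pentagonal recurrence: p(k) = p(k-1) + p(k-2) - p(k-5) - p(k-7) + p(k-12) + p(k-15) - ... (offsets j(3j∓1)/2, signs ++--, p(0)=1, p(<0)=0).
DP table for k = 0..175: p(0)=1, p(1)=1, p(2)=2, p(3)=3, p(4)=5, p(5)=7, p(6)=11, p(7)=15, p(8)=22, p(9)=30, p(10)=42, p(11)=56, p(12)=77, p(13)=101, p(14)=135, p(15)=176, p(16)=231, p(17)=297, p(18)=385, p(19)=490, p(20)=627, p(21)=792, p(22)=1002, p(23)=1255, p(24)=1575, p(25)=1958, p(26)=2436, p(27)=3010, p(28)=3718, p(29)=4565, p(30)=5604, p(31)=6842, p(32)=8349, p(33)=10143, p(34)=12310, p(35)=14883, p(36)=17977, p(37)=21637, p(38)=26015, p(39)=31185, p(40)=37338, p(41)=44583, p(42)=53174, p(43)=63261, p(44)=75175, p(45)=89134, p(46)=105558, p(47)=124754, p(48)=147273, p(49)=173525, p(50)=204226, p(51)=239943, p(52)=281589, p(53)=329931, p(54)=386155, p(55)=451276, p(56)=526823, p(57)=614154, p(58)=715220, p(59)=831820, p(60)=966467, p(61)=1121505, p(62)=1300156, p(63)=1505499, p(64)=1741630, p(65)=2012558, p(66)=2323520, p(67)=2679689, p(68)=3087735, p(69)=3554345, p(70)=4087968, p(71)=4697205, p(72)=5392783, p(73)=6185689, p(74)=7089500, p(75)=8118264, p(76)=9289091, p(77)=10619863, p(78)=12132164, p(79)=13848650, p(80)=15796476, p(81)=18004327, p(82)=20506255, p(83)=23338469, p(84)=26543660, p(85)=30167357, p(86)=34262962, p(87)=38887673, p(88)=44108109, p(89)=49995925, p(90)=56634173, p(91)=64112359, p(92)=72533807, p(93)=82010177, p(94)=92669720, p(95)=104651419, p(96)=118114304, p(97)=133230930, p(98)=150198136, p(99)=169229875, p(100)=190569292, p(101)=214481126, p(102)=241265379, p(103)=271248950, p(104)=304801365, p(105)=342325709, p(106)=384276336, p(107)=431149389, p(108)=483502844, p(109)=541946240, p(110)=607163746, p(111)=679903203, p(112)=761002156, p(113)=851376628, p(114)=952050665, p(115)=1064144451, p(116)=1188908248, p(117)=1327710076, p(118)=1482074143, p(119)=1653668665, p(120)=1844349560, p(121)=2056148051, p(122)=2291320912, p(123)=2552338241, p(124)=2841940500, p(125)=3163127352, p(126)=3519222692, p(127)=3913864295, p(128)=4351078600, p(129)=4835271870, p(130)=5371315400, p(131)=5964539504, p(132)=6620830889, p(133)=7346629512, p(134)=8149040695, p(135)=9035836076, p(136)=10015581680, p(137)=11097645016, p(138)=12292341831, p(139)=13610949895, p(140)=15065878135, p(141)=16670689208, p(142)=18440293320, p(143)=20390982757, p(144)=22540654445, p(145)=24908858009, p(146)=27517052599, p(147)=30388671978, p(148)=33549419497, p(149)=37027355200, p(150)=40853235313, p(151)=45060624582, p(152)=49686288421, p(153)=54770336324, p(154)=60356673280, p(155)=66493182097, p(156)=73232243759, p(157)=80630964769, p(158)=88751778802, p(159)=97662728555, p(160)=107438159466, p(161)=118159068427, p(162)=129913904637, p(163)=142798995930, p(164)=156919475295, p(165)=172389800255, p(166)=189334822579, p(167)=207890420102, p(168)=228204732751, p(169)=250438925115, p(170)=274768617130, p(171)=301384802048, p(172)=330495499613, p(173)=362326859895, p(174)=397125074750, p(175)=435157697830.
Final step: p(176) = p(175) + p(174) - p(171) - p(169) + p(164) + p(161) - p(154) - p(150) + p(141) + p(136) - p(125) - p(119) + p(106) + p(99) - p(84) - p(76) + p(59) + p(50) - p(31) - p(21) + p(0)
= 435157697830 + 397125074750 - 301384802048 - 250438925115 + 156919475295 + 118159068427 - 60356673280 - 40853235313 + 16670689208 + 10015581680 - 3163127352 - 1653668665 + 384276336 + 169229875 - 26543660 - 9289091 + 831820 + 204226 - 6842 - 792 + 1
= 476715857290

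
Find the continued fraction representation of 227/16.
[14; 5, 3]

Euclidean algorithm steps:
227 = 14 × 16 + 3
16 = 5 × 3 + 1
3 = 3 × 1 + 0
Continued fraction: [14; 5, 3]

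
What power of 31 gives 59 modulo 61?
29

Baby-step giant-step with step n = ⌈√61⌉ = 8.
Baby steps 31^j mod 61 (j:value) for j=0..7: 0:1, 1:31, 2:46, 3:23, 4:42, 5:21, 6:41, 7:51.
Giant-step multiplier: 31^(-8) ≡ 31^(60-8) = 31^52 ≡ 12 (mod 61).
Giant steps γ_i = 59·12^i mod 61: γ_0=59, γ_1=37, γ_2=17, γ_3=21 (in table at j=5).
x = i·n + j = 3·8 + 5 = 29.
Check: 31^29 ≡ 59 (mod 61).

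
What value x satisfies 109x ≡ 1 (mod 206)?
189

gcd(109, 206) = 1, so the inverse exists.
Extended Euclidean algorithm on (206, 109):
206 = 1 × 109 + 97  ⟹  97 = (1)·206 + (-1)·109
109 = 1 × 97 + 12  ⟹  12 = (-1)·206 + (2)·109
97 = 8 × 12 + 1  ⟹  1 = (9)·206 + (-17)·109
So (-17)·109 ≡ 1 (mod 206), i.e. 109^(-1) ≡ -17 ≡ 189 (mod 206).
Check: 109 × 189 = 20601 ≡ 1 (mod 206)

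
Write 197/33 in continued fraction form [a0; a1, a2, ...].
[5; 1, 32]

Euclidean algorithm steps:
197 = 5 × 33 + 32
33 = 1 × 32 + 1
32 = 32 × 1 + 0
Continued fraction: [5; 1, 32]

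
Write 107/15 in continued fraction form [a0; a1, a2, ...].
[7; 7, 2]

Euclidean algorithm steps:
107 = 7 × 15 + 2
15 = 7 × 2 + 1
2 = 2 × 1 + 0
Continued fraction: [7; 7, 2]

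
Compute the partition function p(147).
30388671978

p(n) counts ways to write n as a sum of positive integers (order ignored).
Euler's pentagonal recurrence: p(k) = p(k-1) + p(k-2) - p(k-5) - p(k-7) + p(k-12) + p(k-15) - ... (offsets j(3j∓1)/2, signs ++--, p(0)=1, p(<0)=0).
DP table for k = 0..146: p(0)=1, p(1)=1, p(2)=2, p(3)=3, p(4)=5, p(5)=7, p(6)=11, p(7)=15, p(8)=22, p(9)=30, p(10)=42, p(11)=56, p(12)=77, p(13)=101, p(14)=135, p(15)=176, p(16)=231, p(17)=297, p(18)=385, p(19)=490, p(20)=627, p(21)=792, p(22)=1002, p(23)=1255, p(24)=1575, p(25)=1958, p(26)=2436, p(27)=3010, p(28)=3718, p(29)=4565, p(30)=5604, p(31)=6842, p(32)=8349, p(33)=10143, p(34)=12310, p(35)=14883, p(36)=17977, p(37)=21637, p(38)=26015, p(39)=31185, p(40)=37338, p(41)=44583, p(42)=53174, p(43)=63261, p(44)=75175, p(45)=89134, p(46)=105558, p(47)=124754, p(48)=147273, p(49)=173525, p(50)=204226, p(51)=239943, p(52)=281589, p(53)=329931, p(54)=386155, p(55)=451276, p(56)=526823, p(57)=614154, p(58)=715220, p(59)=831820, p(60)=966467, p(61)=1121505, p(62)=1300156, p(63)=1505499, p(64)=1741630, p(65)=2012558, p(66)=2323520, p(67)=2679689, p(68)=3087735, p(69)=3554345, p(70)=4087968, p(71)=4697205, p(72)=5392783, p(73)=6185689, p(74)=7089500, p(75)=8118264, p(76)=9289091, p(77)=10619863, p(78)=12132164, p(79)=13848650, p(80)=15796476, p(81)=18004327, p(82)=20506255, p(83)=23338469, p(84)=26543660, p(85)=30167357, p(86)=34262962, p(87)=38887673, p(88)=44108109, p(89)=49995925, p(90)=56634173, p(91)=64112359, p(92)=72533807, p(93)=82010177, p(94)=92669720, p(95)=104651419, p(96)=118114304, p(97)=133230930, p(98)=150198136, p(99)=169229875, p(100)=190569292, p(101)=214481126, p(102)=241265379, p(103)=271248950, p(104)=304801365, p(105)=342325709, p(106)=384276336, p(107)=431149389, p(108)=483502844, p(109)=541946240, p(110)=607163746, p(111)=679903203, p(112)=761002156, p(113)=851376628, p(114)=952050665, p(115)=1064144451, p(116)=1188908248, p(117)=1327710076, p(118)=1482074143, p(119)=1653668665, p(120)=1844349560, p(121)=2056148051, p(122)=2291320912, p(123)=2552338241, p(124)=2841940500, p(125)=3163127352, p(126)=3519222692, p(127)=3913864295, p(128)=4351078600, p(129)=4835271870, p(130)=5371315400, p(131)=5964539504, p(132)=6620830889, p(133)=7346629512, p(134)=8149040695, p(135)=9035836076, p(136)=10015581680, p(137)=11097645016, p(138)=12292341831, p(139)=13610949895, p(140)=15065878135, p(141)=16670689208, p(142)=18440293320, p(143)=20390982757, p(144)=22540654445, p(145)=24908858009, p(146)=27517052599.
Final step: p(147) = p(146) + p(145) - p(142) - p(140) + p(135) + p(132) - p(125) - p(121) + p(112) + p(107) - p(96) - p(90) + p(77) + p(70) - p(55) - p(47) + p(30) + p(21) - p(2)
= 27517052599 + 24908858009 - 18440293320 - 15065878135 + 9035836076 + 6620830889 - 3163127352 - 2056148051 + 761002156 + 431149389 - 118114304 - 56634173 + 10619863 + 4087968 - 451276 - 124754 + 5604 + 792 - 2
= 30388671978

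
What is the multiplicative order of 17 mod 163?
54

163 is prime, so ord(17) divides φ(163) = 162.
Divisors of 162: 1, 2, 3, 6, 9, 18, 27, 54, 81, 162.
Repeated squaring: 17^1 ≡ 17, 17^2 ≡ 126, 17^4 ≡ 65, 17^8 ≡ 150, 17^16 ≡ 6, 17^32 ≡ 36, 17^64 ≡ 155, 17^128 ≡ 64 (mod 163).
Test 17^d mod 163 for each divisor d in increasing order:
17^1 ≡ 17
17^2 ≡ 126
17^3 = 17^2·17^1 ≡ 23
17^6 = 17^4·17^2 ≡ 40
17^9 = 17^8·17^1 ≡ 105
17^18 = 17^16·17^2 ≡ 104
17^27 = 17^16·17^8·17^2·17^1 ≡ 162
17^54 = 17^32·17^16·17^4·17^2 ≡ 1  ← first divisor giving 1
The order is 54.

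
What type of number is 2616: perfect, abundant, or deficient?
abundant

Proper divisors of 2616: sum = 1 + 2 + 3 + 4 + 6 + 8 + 12 + 24 + 109 + 218 + 327 + 436 + 654 + 872 + 1308 = 3984
Since 3984 > 2616, 2616 is abundant.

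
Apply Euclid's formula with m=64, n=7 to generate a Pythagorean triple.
(4047, 896, 4145)

Euclid's formula: a = m² - n², b = 2mn, c = m² + n²
m = 64, n = 7
a = 64² - 7² = 4096 - 49 = 4047
b = 2 × 64 × 7 = 896
c = 64² + 7² = 4096 + 49 = 4145
Verification: 4047² + 896² = 16378209 + 802816 = 17181025 = 4145² ✓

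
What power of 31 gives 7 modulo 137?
90

Baby-step giant-step with step n = ⌈√137⌉ = 12.
Baby steps 31^j mod 137 (j:value) for j=0..11: 0:1, 1:31, 2:2, 3:62, 4:4, 5:124, 6:8, 7:111, 8:16, 9:85, 10:32, 11:33.
Giant-step multiplier: 31^(-12) ≡ 31^(136-12) = 31^124 ≡ 15 (mod 137).
Giant steps γ_i = 7·15^i mod 137: γ_0=7, γ_1=105, γ_2=68, γ_3=61, γ_4=93, γ_5=25, γ_6=101, γ_7=8 (in table at j=6).
x = i·n + j = 7·12 + 6 = 90.
Check: 31^90 ≡ 7 (mod 137).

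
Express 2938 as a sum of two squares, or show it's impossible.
27² + 47² (a=27, b=47)

Factorization: 2938 = 2 × 13 × 113
By Fermat: n is sum of two squares iff every prime p ≡ 3 (mod 4) appears to even power.
All primes ≡ 3 (mod 4) appear to even power.
Search a = 0, 1, 2, … for 2938 - a² a perfect square: first hit at a = 27: 2938 - 729 = 2209 = 47².
2938 = 27² + 47² = 729 + 2209 ✓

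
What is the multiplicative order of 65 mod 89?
88

89 is prime, so ord(65) divides φ(89) = 88.
Divisors of 88: 1, 2, 4, 8, 11, 22, 44, 88.
Repeated squaring: 65^1 ≡ 65, 65^2 ≡ 42, 65^4 ≡ 73, 65^8 ≡ 78, 65^16 ≡ 32, 65^32 ≡ 45, 65^64 ≡ 67 (mod 89).
Test 65^d mod 89 for each divisor d in increasing order:
65^1 ≡ 65
65^2 ≡ 42
65^4 ≡ 73
65^8 ≡ 78
65^11 = 65^8·65^2·65^1 ≡ 52
65^22 = 65^16·65^4·65^2 ≡ 34
65^44 = 65^32·65^8·65^4 ≡ 88
65^88 = 65^64·65^16·65^8 ≡ 1  ← first divisor giving 1
The order is 88.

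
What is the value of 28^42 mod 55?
14

Repeated squaring. Binary of 42 = 101010.
28^1 ≡ 28 (mod 55); 28^2 ≡ 14 (mod 55); 28^4 ≡ 31 (mod 55); 28^8 ≡ 26 (mod 55); 28^16 ≡ 16 (mod 55); 28^32 ≡ 36 (mod 55)
28^42 = 28^2 × 28^8 × 28^32 ≡ 14 (mod 55)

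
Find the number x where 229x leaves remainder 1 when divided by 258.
169

gcd(229, 258) = 1, so the inverse exists.
Extended Euclidean algorithm on (258, 229):
258 = 1 × 229 + 29  ⟹  29 = (1)·258 + (-1)·229
229 = 7 × 29 + 26  ⟹  26 = (-7)·258 + (8)·229
29 = 1 × 26 + 3  ⟹  3 = (8)·258 + (-9)·229
26 = 8 × 3 + 2  ⟹  2 = (-71)·258 + (80)·229
3 = 1 × 2 + 1  ⟹  1 = (79)·258 + (-89)·229
So (-89)·229 ≡ 1 (mod 258), i.e. 229^(-1) ≡ -89 ≡ 169 (mod 258).
Check: 229 × 169 = 38701 ≡ 1 (mod 258)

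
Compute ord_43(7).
6

43 is prime, so ord(7) divides φ(43) = 42.
Divisors of 42: 1, 2, 3, 6, 7, 14, 21, 42.
Repeated squaring: 7^1 ≡ 7, 7^2 ≡ 6, 7^4 ≡ 36, 7^8 ≡ 6, 7^16 ≡ 36, 7^32 ≡ 6 (mod 43).
Test 7^d mod 43 for each divisor d in increasing order:
7^1 ≡ 7
7^2 ≡ 6
7^3 = 7^2·7^1 ≡ 42
7^6 = 7^4·7^2 ≡ 1  ← first divisor giving 1
The order is 6.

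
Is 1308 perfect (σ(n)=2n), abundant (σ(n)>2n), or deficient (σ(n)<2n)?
abundant

Proper divisors of 1308: sum = 1 + 2 + 3 + 4 + 6 + 12 + 109 + 218 + 327 + 436 + 654 = 1772
Since 1772 > 1308, 1308 is abundant.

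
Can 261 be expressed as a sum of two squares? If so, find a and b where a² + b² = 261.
6² + 15² (a=6, b=15)

Factorization: 261 = 3^2 × 29
By Fermat: n is sum of two squares iff every prime p ≡ 3 (mod 4) appears to even power.
All primes ≡ 3 (mod 4) appear to even power.
Search a = 0, 1, 2, … for 261 - a² a perfect square: first hit at a = 6: 261 - 36 = 225 = 15².
261 = 6² + 15² = 36 + 225 ✓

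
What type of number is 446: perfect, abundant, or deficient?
deficient

Proper divisors of 446: sum = 1 + 2 + 223 = 226
Since 226 < 446, 446 is deficient.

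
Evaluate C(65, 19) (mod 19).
3

Using Lucas' theorem:
Write n=65 and k=19 in base 19:
n in base 19: [3, 8]
k in base 19: [1, 0]
C(65,19) mod 19 = ∏ C(n_i, k_i) mod 19
Digit binomials (mod 19): C(3,1) = 3; C(8,0) = 1
Product: 3 × 1 = 3 ≡ 3 (mod 19)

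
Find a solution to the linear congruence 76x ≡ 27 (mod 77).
x ≡ 50 (mod 77)

gcd(76, 77) = 1, which divides 27, so solutions exist.
Find 76^(-1) mod 77 by the extended Euclidean algorithm:
77 = 1 × 76 + 1  ⟹  1 = (1)·77 + (-1)·76
So (-1)·76 ≡ 1 (mod 77), i.e. 76^(-1) ≡ -1 ≡ 76 (mod 77).
x ≡ 76 × 27 = 2052 ≡ 50 (mod 77).
Check: 76 × 50 = 3800 ≡ 27 (mod 77).
Unique solution: x ≡ 50 (mod 77)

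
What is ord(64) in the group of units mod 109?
6

109 is prime, so ord(64) divides φ(109) = 108.
Divisors of 108: 1, 2, 3, 4, 6, 9, 12, 18, 27, 36, 54, 108.
Repeated squaring: 64^1 ≡ 64, 64^2 ≡ 63, 64^4 ≡ 45, 64^8 ≡ 63, 64^16 ≡ 45, 64^32 ≡ 63, 64^64 ≡ 45 (mod 109).
Test 64^d mod 109 for each divisor d in increasing order:
64^1 ≡ 64
64^2 ≡ 63
64^3 = 64^2·64^1 ≡ 108
64^4 ≡ 45
64^6 = 64^4·64^2 ≡ 1  ← first divisor giving 1
The order is 6.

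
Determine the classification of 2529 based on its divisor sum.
deficient

Proper divisors of 2529: sum = 1 + 3 + 9 + 281 + 843 = 1137
Since 1137 < 2529, 2529 is deficient.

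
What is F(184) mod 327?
165

Matrix identity: Q^n = [[F_(n+1), F_n], [F_n, F_(n-1)]] with Q = [[1,1],[1,0]].
n = 184 = 10111000₂. Square-and-multiply, entries mod 327:
Q^1 = [[1,1],[1,0]]
Q^2 = (Q^1)² = [[2,1],[1,1]]
Q^5 = (Q^2)²·Q = [[8,5],[5,3]]
Q^11 = (Q^5)²·Q = [[144,89],[89,55]]
Q^23 = (Q^11)²·Q = [[261,208],[208,53]]
Q^46 = (Q^23)² = [[205,239],[239,293]]
Q^92 = (Q^46)² = [[65,321],[321,71]]
Q^184 = (Q^92)² = [[10,165],[165,172]]
F_184 mod 327 = Q^184[0][1] = 165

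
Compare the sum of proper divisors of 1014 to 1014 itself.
abundant

Proper divisors of 1014: sum = 1 + 2 + 3 + 6 + 13 + 26 + 39 + 78 + 169 + 338 + 507 = 1182
Since 1182 > 1014, 1014 is abundant.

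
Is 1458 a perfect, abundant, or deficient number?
abundant

Proper divisors of 1458: sum = 1 + 2 + 3 + 6 + 9 + 18 + 27 + 54 + 81 + 162 + 243 + 486 + 729 = 1821
Since 1821 > 1458, 1458 is abundant.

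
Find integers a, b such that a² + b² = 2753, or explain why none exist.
7² + 52² (a=7, b=52)

Factorization: 2753 = 2753
By Fermat: n is sum of two squares iff every prime p ≡ 3 (mod 4) appears to even power.
All primes ≡ 3 (mod 4) appear to even power.
Search a = 0, 1, 2, … for 2753 - a² a perfect square: first hit at a = 7: 2753 - 49 = 2704 = 52².
2753 = 7² + 52² = 49 + 2704 ✓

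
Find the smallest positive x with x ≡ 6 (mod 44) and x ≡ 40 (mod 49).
138

Using Chinese Remainder Theorem:
M = 44 × 49 = 2156
M1 = 49, M2 = 44
y1 = 49^(-1) mod 44 = 9
y2 = 44^(-1) mod 49 = 39
x = (6×49×9 + 40×44×39) mod 2156 = 138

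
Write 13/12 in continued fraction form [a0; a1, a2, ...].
[1; 12]

Euclidean algorithm steps:
13 = 1 × 12 + 1
12 = 12 × 1 + 0
Continued fraction: [1; 12]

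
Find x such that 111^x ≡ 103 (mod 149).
2

Baby-step giant-step with step n = ⌈√149⌉ = 13.
Baby steps 111^j mod 149 (j:value) for j=0..12: 0:1, 1:111, 2:103, 3:109, 4:30, 5:52, 6:110, 7:141, 8:6, 9:70, 10:22, 11:58, 12:31.
h = 103 is already in the table at j=2, so x = 2.
Check: 111^2 ≡ 103 (mod 149).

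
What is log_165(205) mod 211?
107

Baby-step giant-step with step n = ⌈√211⌉ = 15.
Baby steps 165^j mod 211 (j:value) for j=0..14: 0:1, 1:165, 2:6, 3:146, 4:36, 5:32, 6:5, 7:192, 8:30, 9:97, 10:180, 11:160, 12:25, 13:116, 14:150.
Giant-step multiplier: 165^(-15) ≡ 165^(210-15) = 165^195 ≡ 67 (mod 211).
Giant steps γ_i = 205·67^i mod 211: γ_0=205, γ_1=20, γ_2=74, γ_3=105, γ_4=72, γ_5=182, γ_6=167, γ_7=6 (in table at j=2).
x = i·n + j = 7·15 + 2 = 107.
Check: 165^107 ≡ 205 (mod 211).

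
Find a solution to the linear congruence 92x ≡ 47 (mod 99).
x ≡ 64 (mod 99)

gcd(92, 99) = 1, which divides 47, so solutions exist.
Find 92^(-1) mod 99 by the extended Euclidean algorithm:
99 = 1 × 92 + 7  ⟹  7 = (1)·99 + (-1)·92
92 = 13 × 7 + 1  ⟹  1 = (-13)·99 + (14)·92
So (14)·92 ≡ 1 (mod 99), i.e. 92^(-1) ≡ 14 (mod 99).
x ≡ 14 × 47 = 658 ≡ 64 (mod 99).
Check: 92 × 64 = 5888 ≡ 47 (mod 99).
Unique solution: x ≡ 64 (mod 99)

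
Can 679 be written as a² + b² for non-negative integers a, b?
Not possible

Factorization: 679 = 7 × 97
By Fermat: n is sum of two squares iff every prime p ≡ 3 (mod 4) appears to even power.
Prime(s) ≡ 3 (mod 4) with odd exponent: [(7, 1)]
Therefore 679 cannot be expressed as a² + b².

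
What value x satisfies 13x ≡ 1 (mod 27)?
25

gcd(13, 27) = 1, so the inverse exists.
Extended Euclidean algorithm on (27, 13):
27 = 2 × 13 + 1  ⟹  1 = (1)·27 + (-2)·13
So (-2)·13 ≡ 1 (mod 27), i.e. 13^(-1) ≡ -2 ≡ 25 (mod 27).
Check: 13 × 25 = 325 ≡ 1 (mod 27)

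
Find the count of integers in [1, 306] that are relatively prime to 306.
96

306 = 2 × 3^2 × 17
φ(n) = n × ∏(1 - 1/p) for each prime p dividing n
φ(306) = 306 × (1 - 1/2) × (1 - 1/3) × (1 - 1/17) = 96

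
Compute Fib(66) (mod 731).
349

Matrix identity: Q^n = [[F_(n+1), F_n], [F_n, F_(n-1)]] with Q = [[1,1],[1,0]].
n = 66 = 1000010₂. Square-and-multiply, entries mod 731:
Q^1 = [[1,1],[1,0]]
Q^2 = (Q^1)² = [[2,1],[1,1]]
Q^4 = (Q^2)² = [[5,3],[3,2]]
Q^8 = (Q^4)² = [[34,21],[21,13]]
Q^16 = (Q^8)² = [[135,256],[256,610]]
Q^33 = (Q^16)²·Q = [[356,427],[427,660]]
Q^66 = (Q^33)² = [[583,349],[349,234]]
F_66 mod 731 = Q^66[0][1] = 349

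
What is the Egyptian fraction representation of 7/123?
1/18 + 1/738

Greedy algorithm:
7/123: ceiling(123/7) = 18, use 1/18
1/738: ceiling(738/1) = 738, use 1/738
Result: 7/123 = 1/18 + 1/738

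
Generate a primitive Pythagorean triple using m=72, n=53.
(2375, 7632, 7993)

Euclid's formula: a = m² - n², b = 2mn, c = m² + n²
m = 72, n = 53
a = 72² - 53² = 5184 - 2809 = 2375
b = 2 × 72 × 53 = 7632
c = 72² + 53² = 5184 + 2809 = 7993
Verification: 2375² + 7632² = 5640625 + 58247424 = 63888049 = 7993² ✓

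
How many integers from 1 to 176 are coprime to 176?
80

176 = 2^4 × 11
φ(n) = n × ∏(1 - 1/p) for each prime p dividing n
φ(176) = 176 × (1 - 1/2) × (1 - 1/11) = 80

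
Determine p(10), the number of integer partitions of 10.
42

p(n) counts ways to write n as a sum of positive integers (order ignored).
Examples: 10; 9 + 1; 8 + 2; 8 + 1 + 1; 7 + 3; ... (42 total)
p(10) = 42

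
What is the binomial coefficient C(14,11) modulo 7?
0

Using Lucas' theorem:
Write n=14 and k=11 in base 7:
n in base 7: [2, 0]
k in base 7: [1, 4]
C(14,11) mod 7 = ∏ C(n_i, k_i) mod 7
Digit binomials (mod 7): C(2,1) = 2; C(0,4) = 0 (k_i > n_i)
Product: 2 × 0 = 0 ≡ 0 (mod 7)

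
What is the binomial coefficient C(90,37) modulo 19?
0

Using Lucas' theorem:
Write n=90 and k=37 in base 19:
n in base 19: [4, 14]
k in base 19: [1, 18]
C(90,37) mod 19 = ∏ C(n_i, k_i) mod 19
Digit binomials (mod 19): C(4,1) = 4; C(14,18) = 0 (k_i > n_i)
Product: 4 × 0 = 0 ≡ 0 (mod 19)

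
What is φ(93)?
60

93 = 3 × 31
φ(n) = n × ∏(1 - 1/p) for each prime p dividing n
φ(93) = 93 × (1 - 1/3) × (1 - 1/31) = 60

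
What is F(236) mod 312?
261

Matrix identity: Q^n = [[F_(n+1), F_n], [F_n, F_(n-1)]] with Q = [[1,1],[1,0]].
n = 236 = 11101100₂. Square-and-multiply, entries mod 312:
Q^1 = [[1,1],[1,0]]
Q^3 = (Q^1)²·Q = [[3,2],[2,1]]
Q^7 = (Q^3)²·Q = [[21,13],[13,8]]
Q^14 = (Q^7)² = [[298,65],[65,233]]
Q^29 = (Q^14)²·Q = [[248,53],[53,195]]
Q^59 = (Q^29)²·Q = [[120,41],[41,79]]
Q^118 = (Q^59)² = [[169,47],[47,122]]
Q^236 = (Q^118)² = [[194,261],[261,245]]
F_236 mod 312 = Q^236[0][1] = 261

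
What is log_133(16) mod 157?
108

Baby-step giant-step with step n = ⌈√157⌉ = 13.
Baby steps 133^j mod 157 (j:value) for j=0..12: 0:1, 1:133, 2:105, 3:149, 4:35, 5:102, 6:64, 7:34, 8:126, 9:116, 10:42, 11:91, 12:14.
Giant-step multiplier: 133^(-13) ≡ 133^(156-13) = 133^143 ≡ 107 (mod 157).
Giant steps γ_i = 16·107^i mod 157: γ_0=16, γ_1=142, γ_2=122, γ_3=23, γ_4=106, γ_5=38, γ_6=141, γ_7=15, γ_8=35 (in table at j=4).
x = i·n + j = 8·13 + 4 = 108.
Check: 133^108 ≡ 16 (mod 157).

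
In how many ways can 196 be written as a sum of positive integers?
2814570987591

p(n) counts ways to write n as a sum of positive integers (order ignored).
Euler's pentagonal recurrence: p(k) = p(k-1) + p(k-2) - p(k-5) - p(k-7) + p(k-12) + p(k-15) - ... (offsets j(3j∓1)/2, signs ++--, p(0)=1, p(<0)=0).
DP table for k = 0..195: p(0)=1, p(1)=1, p(2)=2, p(3)=3, p(4)=5, p(5)=7, p(6)=11, p(7)=15, p(8)=22, p(9)=30, p(10)=42, p(11)=56, p(12)=77, p(13)=101, p(14)=135, p(15)=176, p(16)=231, p(17)=297, p(18)=385, p(19)=490, p(20)=627, p(21)=792, p(22)=1002, p(23)=1255, p(24)=1575, p(25)=1958, p(26)=2436, p(27)=3010, p(28)=3718, p(29)=4565, p(30)=5604, p(31)=6842, p(32)=8349, p(33)=10143, p(34)=12310, p(35)=14883, p(36)=17977, p(37)=21637, p(38)=26015, p(39)=31185, p(40)=37338, p(41)=44583, p(42)=53174, p(43)=63261, p(44)=75175, p(45)=89134, p(46)=105558, p(47)=124754, p(48)=147273, p(49)=173525, p(50)=204226, p(51)=239943, p(52)=281589, p(53)=329931, p(54)=386155, p(55)=451276, p(56)=526823, p(57)=614154, p(58)=715220, p(59)=831820, p(60)=966467, p(61)=1121505, p(62)=1300156, p(63)=1505499, p(64)=1741630, p(65)=2012558, p(66)=2323520, p(67)=2679689, p(68)=3087735, p(69)=3554345, p(70)=4087968, p(71)=4697205, p(72)=5392783, p(73)=6185689, p(74)=7089500, p(75)=8118264, p(76)=9289091, p(77)=10619863, p(78)=12132164, p(79)=13848650, p(80)=15796476, p(81)=18004327, p(82)=20506255, p(83)=23338469, p(84)=26543660, p(85)=30167357, p(86)=34262962, p(87)=38887673, p(88)=44108109, p(89)=49995925, p(90)=56634173, p(91)=64112359, p(92)=72533807, p(93)=82010177, p(94)=92669720, p(95)=104651419, p(96)=118114304, p(97)=133230930, p(98)=150198136, p(99)=169229875, p(100)=190569292, p(101)=214481126, p(102)=241265379, p(103)=271248950, p(104)=304801365, p(105)=342325709, p(106)=384276336, p(107)=431149389, p(108)=483502844, p(109)=541946240, p(110)=607163746, p(111)=679903203, p(112)=761002156, p(113)=851376628, p(114)=952050665, p(115)=1064144451, p(116)=1188908248, p(117)=1327710076, p(118)=1482074143, p(119)=1653668665, p(120)=1844349560, p(121)=2056148051, p(122)=2291320912, p(123)=2552338241, p(124)=2841940500, p(125)=3163127352, p(126)=3519222692, p(127)=3913864295, p(128)=4351078600, p(129)=4835271870, p(130)=5371315400, p(131)=5964539504, p(132)=6620830889, p(133)=7346629512, p(134)=8149040695, p(135)=9035836076, p(136)=10015581680, p(137)=11097645016, p(138)=12292341831, p(139)=13610949895, p(140)=15065878135, p(141)=16670689208, p(142)=18440293320, p(143)=20390982757, p(144)=22540654445, p(145)=24908858009, p(146)=27517052599, p(147)=30388671978, p(148)=33549419497, p(149)=37027355200, p(150)=40853235313, p(151)=45060624582, p(152)=49686288421, p(153)=54770336324, p(154)=60356673280, p(155)=66493182097, p(156)=73232243759, p(157)=80630964769, p(158)=88751778802, p(159)=97662728555, p(160)=107438159466, p(161)=118159068427, p(162)=129913904637, p(163)=142798995930, p(164)=156919475295, p(165)=172389800255, p(166)=189334822579, p(167)=207890420102, p(168)=228204732751, p(169)=250438925115, p(170)=274768617130, p(171)=301384802048, p(172)=330495499613, p(173)=362326859895, p(174)=397125074750, p(175)=435157697830, p(176)=476715857290, p(177)=522115831195, p(178)=571701605655, p(179)=625846753120, p(180)=684957390936, p(181)=749474411781, p(182)=819876908323, p(183)=896684817527, p(184)=980462880430, p(185)=1071823774337, p(186)=1171432692373, p(187)=1280011042268, p(188)=1398341745571, p(189)=1527273599625, p(190)=1667727404093, p(191)=1820701100652, p(192)=1987276856363, p(193)=2168627105469, p(194)=2366022741845, p(195)=2580840212973.
Final step: p(196) = p(195) + p(194) - p(191) - p(189) + p(184) + p(181) - p(174) - p(170) + p(161) + p(156) - p(145) - p(139) + p(126) + p(119) - p(104) - p(96) + p(79) + p(70) - p(51) - p(41) + p(20) + p(9)
= 2580840212973 + 2366022741845 - 1820701100652 - 1527273599625 + 980462880430 + 749474411781 - 397125074750 - 274768617130 + 118159068427 + 73232243759 - 24908858009 - 13610949895 + 3519222692 + 1653668665 - 304801365 - 118114304 + 13848650 + 4087968 - 239943 - 44583 + 627 + 30
= 2814570987591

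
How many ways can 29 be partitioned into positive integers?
4565

p(n) counts ways to write n as a sum of positive integers (order ignored).
Euler's pentagonal recurrence: p(k) = p(k-1) + p(k-2) - p(k-5) - p(k-7) + p(k-12) + p(k-15) - ... (offsets j(3j∓1)/2, signs ++--, p(0)=1, p(<0)=0).
DP table for k = 0..28: p(0)=1, p(1)=1, p(2)=2, p(3)=3, p(4)=5, p(5)=7, p(6)=11, p(7)=15, p(8)=22, p(9)=30, p(10)=42, p(11)=56, p(12)=77, p(13)=101, p(14)=135, p(15)=176, p(16)=231, p(17)=297, p(18)=385, p(19)=490, p(20)=627, p(21)=792, p(22)=1002, p(23)=1255, p(24)=1575, p(25)=1958, p(26)=2436, p(27)=3010, p(28)=3718.
Final step: p(29) = p(28) + p(27) - p(24) - p(22) + p(17) + p(14) - p(7) - p(3)
= 3718 + 3010 - 1575 - 1002 + 297 + 135 - 15 - 3
= 4565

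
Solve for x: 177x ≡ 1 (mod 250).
113

gcd(177, 250) = 1, so the inverse exists.
Extended Euclidean algorithm on (250, 177):
250 = 1 × 177 + 73  ⟹  73 = (1)·250 + (-1)·177
177 = 2 × 73 + 31  ⟹  31 = (-2)·250 + (3)·177
73 = 2 × 31 + 11  ⟹  11 = (5)·250 + (-7)·177
31 = 2 × 11 + 9  ⟹  9 = (-12)·250 + (17)·177
11 = 1 × 9 + 2  ⟹  2 = (17)·250 + (-24)·177
9 = 4 × 2 + 1  ⟹  1 = (-80)·250 + (113)·177
So (113)·177 ≡ 1 (mod 250), i.e. 177^(-1) ≡ 113 (mod 250).
Check: 177 × 113 = 20001 ≡ 1 (mod 250)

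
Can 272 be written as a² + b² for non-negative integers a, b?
4² + 16² (a=4, b=16)

Factorization: 272 = 2^4 × 17
By Fermat: n is sum of two squares iff every prime p ≡ 3 (mod 4) appears to even power.
All primes ≡ 3 (mod 4) appear to even power.
Search a = 0, 1, 2, … for 272 - a² a perfect square: first hit at a = 4: 272 - 16 = 256 = 16².
272 = 4² + 16² = 16 + 256 ✓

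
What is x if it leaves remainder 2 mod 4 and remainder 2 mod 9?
2

Using Chinese Remainder Theorem:
M = 4 × 9 = 36
M1 = 9, M2 = 4
y1 = 9^(-1) mod 4 = 1
y2 = 4^(-1) mod 9 = 7
x = (2×9×1 + 2×4×7) mod 36 = 2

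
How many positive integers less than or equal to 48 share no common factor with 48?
16

48 = 2^4 × 3
φ(n) = n × ∏(1 - 1/p) for each prime p dividing n
φ(48) = 48 × (1 - 1/2) × (1 - 1/3) = 16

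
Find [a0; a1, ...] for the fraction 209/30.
[6; 1, 29]

Euclidean algorithm steps:
209 = 6 × 30 + 29
30 = 1 × 29 + 1
29 = 29 × 1 + 0
Continued fraction: [6; 1, 29]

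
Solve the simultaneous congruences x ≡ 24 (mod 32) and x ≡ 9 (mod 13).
152

Using Chinese Remainder Theorem:
M = 32 × 13 = 416
M1 = 13, M2 = 32
y1 = 13^(-1) mod 32 = 5
y2 = 32^(-1) mod 13 = 11
x = (24×13×5 + 9×32×11) mod 416 = 152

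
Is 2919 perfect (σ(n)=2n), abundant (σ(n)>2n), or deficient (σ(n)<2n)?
deficient

Proper divisors of 2919: sum = 1 + 3 + 7 + 21 + 139 + 417 + 973 = 1561
Since 1561 < 2919, 2919 is deficient.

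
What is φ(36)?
12

36 = 2^2 × 3^2
φ(n) = n × ∏(1 - 1/p) for each prime p dividing n
φ(36) = 36 × (1 - 1/2) × (1 - 1/3) = 12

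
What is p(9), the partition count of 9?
30

p(n) counts ways to write n as a sum of positive integers (order ignored).
Examples: 9; 8 + 1; 7 + 2; 7 + 1 + 1; 6 + 3; ... (30 total)
p(9) = 30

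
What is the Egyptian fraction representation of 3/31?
1/11 + 1/171 + 1/58311

Greedy algorithm:
3/31: ceiling(31/3) = 11, use 1/11
2/341: ceiling(341/2) = 171, use 1/171
1/58311: ceiling(58311/1) = 58311, use 1/58311
Result: 3/31 = 1/11 + 1/171 + 1/58311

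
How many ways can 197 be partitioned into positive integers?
3068829878530

p(n) counts ways to write n as a sum of positive integers (order ignored).
Euler's pentagonal recurrence: p(k) = p(k-1) + p(k-2) - p(k-5) - p(k-7) + p(k-12) + p(k-15) - ... (offsets j(3j∓1)/2, signs ++--, p(0)=1, p(<0)=0).
DP table for k = 0..196: p(0)=1, p(1)=1, p(2)=2, p(3)=3, p(4)=5, p(5)=7, p(6)=11, p(7)=15, p(8)=22, p(9)=30, p(10)=42, p(11)=56, p(12)=77, p(13)=101, p(14)=135, p(15)=176, p(16)=231, p(17)=297, p(18)=385, p(19)=490, p(20)=627, p(21)=792, p(22)=1002, p(23)=1255, p(24)=1575, p(25)=1958, p(26)=2436, p(27)=3010, p(28)=3718, p(29)=4565, p(30)=5604, p(31)=6842, p(32)=8349, p(33)=10143, p(34)=12310, p(35)=14883, p(36)=17977, p(37)=21637, p(38)=26015, p(39)=31185, p(40)=37338, p(41)=44583, p(42)=53174, p(43)=63261, p(44)=75175, p(45)=89134, p(46)=105558, p(47)=124754, p(48)=147273, p(49)=173525, p(50)=204226, p(51)=239943, p(52)=281589, p(53)=329931, p(54)=386155, p(55)=451276, p(56)=526823, p(57)=614154, p(58)=715220, p(59)=831820, p(60)=966467, p(61)=1121505, p(62)=1300156, p(63)=1505499, p(64)=1741630, p(65)=2012558, p(66)=2323520, p(67)=2679689, p(68)=3087735, p(69)=3554345, p(70)=4087968, p(71)=4697205, p(72)=5392783, p(73)=6185689, p(74)=7089500, p(75)=8118264, p(76)=9289091, p(77)=10619863, p(78)=12132164, p(79)=13848650, p(80)=15796476, p(81)=18004327, p(82)=20506255, p(83)=23338469, p(84)=26543660, p(85)=30167357, p(86)=34262962, p(87)=38887673, p(88)=44108109, p(89)=49995925, p(90)=56634173, p(91)=64112359, p(92)=72533807, p(93)=82010177, p(94)=92669720, p(95)=104651419, p(96)=118114304, p(97)=133230930, p(98)=150198136, p(99)=169229875, p(100)=190569292, p(101)=214481126, p(102)=241265379, p(103)=271248950, p(104)=304801365, p(105)=342325709, p(106)=384276336, p(107)=431149389, p(108)=483502844, p(109)=541946240, p(110)=607163746, p(111)=679903203, p(112)=761002156, p(113)=851376628, p(114)=952050665, p(115)=1064144451, p(116)=1188908248, p(117)=1327710076, p(118)=1482074143, p(119)=1653668665, p(120)=1844349560, p(121)=2056148051, p(122)=2291320912, p(123)=2552338241, p(124)=2841940500, p(125)=3163127352, p(126)=3519222692, p(127)=3913864295, p(128)=4351078600, p(129)=4835271870, p(130)=5371315400, p(131)=5964539504, p(132)=6620830889, p(133)=7346629512, p(134)=8149040695, p(135)=9035836076, p(136)=10015581680, p(137)=11097645016, p(138)=12292341831, p(139)=13610949895, p(140)=15065878135, p(141)=16670689208, p(142)=18440293320, p(143)=20390982757, p(144)=22540654445, p(145)=24908858009, p(146)=27517052599, p(147)=30388671978, p(148)=33549419497, p(149)=37027355200, p(150)=40853235313, p(151)=45060624582, p(152)=49686288421, p(153)=54770336324, p(154)=60356673280, p(155)=66493182097, p(156)=73232243759, p(157)=80630964769, p(158)=88751778802, p(159)=97662728555, p(160)=107438159466, p(161)=118159068427, p(162)=129913904637, p(163)=142798995930, p(164)=156919475295, p(165)=172389800255, p(166)=189334822579, p(167)=207890420102, p(168)=228204732751, p(169)=250438925115, p(170)=274768617130, p(171)=301384802048, p(172)=330495499613, p(173)=362326859895, p(174)=397125074750, p(175)=435157697830, p(176)=476715857290, p(177)=522115831195, p(178)=571701605655, p(179)=625846753120, p(180)=684957390936, p(181)=749474411781, p(182)=819876908323, p(183)=896684817527, p(184)=980462880430, p(185)=1071823774337, p(186)=1171432692373, p(187)=1280011042268, p(188)=1398341745571, p(189)=1527273599625, p(190)=1667727404093, p(191)=1820701100652, p(192)=1987276856363, p(193)=2168627105469, p(194)=2366022741845, p(195)=2580840212973, p(196)=2814570987591.
Final step: p(197) = p(196) + p(195) - p(192) - p(190) + p(185) + p(182) - p(175) - p(171) + p(162) + p(157) - p(146) - p(140) + p(127) + p(120) - p(105) - p(97) + p(80) + p(71) - p(52) - p(42) + p(21) + p(10)
= 2814570987591 + 2580840212973 - 1987276856363 - 1667727404093 + 1071823774337 + 819876908323 - 435157697830 - 301384802048 + 129913904637 + 80630964769 - 27517052599 - 15065878135 + 3913864295 + 1844349560 - 342325709 - 133230930 + 15796476 + 4697205 - 281589 - 53174 + 792 + 42
= 3068829878530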